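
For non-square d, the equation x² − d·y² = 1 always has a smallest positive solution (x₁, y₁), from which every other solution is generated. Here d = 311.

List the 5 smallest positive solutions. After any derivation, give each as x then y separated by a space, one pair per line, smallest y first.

16883880 957397
570130807708799 32329152120720
19252040283316857636360 1091683049815963029803
650098275797375082487964044801 36863691222253451430108430560
21952362553539551163393489436611779400 1244804277907160115380508441163715797

√311 → a₀=17, period (1,1,1,2,1,…,1,1,34); ℓ=16 even so k=15
a_0=17:  p_0=17·1+0=17,  q_0=17·0+1=1
…
a_3=1:  p_3=1·35+18=53,  q_3=1·2+1=3
a_4=2:  p_4=2·53+35=141,  q_4=2·3+2=8
…
a_7=3:  p_7=3·1305+194=4109,  q_7=3·74+11=233
a_8=17:  p_8=17·4109+1305=71158,  q_8=17·233+74=4035
…
a_11=1:  p_11=1·1376656+217583=1594239,  q_11=1·78063+12338=90401
a_12=2:  p_12=2·1594239+1376656=4565134,  q_12=2·90401+78063=258865
…
a_14=1:  p_14=1·6159373+4565134=10724507,  q_14=1·349266+258865=608131
a_15=1:  p_15=1·10724507+6159373=16883880,  q_15=1·608131+349266=957397
→ (16883880, 957397).  Check: 16883880²=285065403854400, 311·957397²=285065403854399, difference 1.
n=2: (16883880,957397)∘(16883880,957397) = (16883880·16883880+311·957397·957397, 16883880·957397+957397·16883880) = (570130807708799,32329152120720)
n=3: (570130807708799,32329152120720)∘(16883880,957397) = (16883880·570130807708799+311·957397·32329152120720, 16883880·32329152120720+957397·570130807708799) = (19252040283316857636360,1091683049815963029803)
n=4: (19252040283316857636360,1091683049815963029803)∘(16883880,957397) = (16883880·19252040283316857636360+311·957397·1091683049815963029803, 16883880·1091683049815963029803+957397·19252040283316857636360) = (650098275797375082487964044801,36863691222253451430108430560)
n=5: (650098275797375082487964044801,36863691222253451430108430560)∘(16883880,957397) = (16883880·650098275797375082487964044801+311·957397·36863691222253451430108430560, 16883880·36863691222253451430108430560+957397·650098275797375082487964044801) = (21952362553539551163393489436611779400,1244804277907160115380508441163715797)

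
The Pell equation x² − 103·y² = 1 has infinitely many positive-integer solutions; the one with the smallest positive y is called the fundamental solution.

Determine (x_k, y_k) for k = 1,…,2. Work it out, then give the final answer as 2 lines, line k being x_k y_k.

227528 22419
103537981567 10201900464

√103 = [10; 6,1,2,1,1,9,1,1,2,1,6,20, …], period ℓ=12 (even) → k=11
i=0: a=10 ⇒ p=10, q=1
i=1: a=6 ⇒ p=61, q=6
i=2: a=1 ⇒ p=71, q=7
i=3: a=2 ⇒ p=203, q=20
…
i=6: a=9 ⇒ p=4567, q=450
i=7: a=1 ⇒ p=5044, q=497
…
i=10: a=1 ⇒ p=33877, q=3338
i=11: a=6 ⇒ p=227528, q=22419
fundamental: x₁=227528, y₁=22419  (since 51768990784 − 103·502611561 = 1)
(227528+22419√103)^2 = 103537981567 + 10201900464√103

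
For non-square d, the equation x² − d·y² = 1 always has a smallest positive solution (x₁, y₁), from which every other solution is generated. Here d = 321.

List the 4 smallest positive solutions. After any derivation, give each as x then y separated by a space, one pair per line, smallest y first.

d=321: √d = [17; 1,10,1,34] (ℓ=4, even), read p_3/q_3
k=0  a_k=17  p_k/q_k = 17/1
…
k=2  a_k=10  p_k/q_k = 197/11
k=3  a_k=1  p_k/q_k = 215/12
→ (215, 12).  Check: 215²=46225, 321·12²=46224, difference 1.
(x_2, y_2) = (215·215 + 321·12·12, 215·12 + 12·215) = (92449, 5160)
(x_3, y_3) = (215·92449 + 321·12·5160, 215·5160 + 12·92449) = (39752855, 2218788)
(x_4, y_4) = (215·39752855 + 321·12·2218788, 215·2218788 + 12·39752855) = (17093635201, 954073680)

215 12
92449 5160
39752855 2218788
17093635201 954073680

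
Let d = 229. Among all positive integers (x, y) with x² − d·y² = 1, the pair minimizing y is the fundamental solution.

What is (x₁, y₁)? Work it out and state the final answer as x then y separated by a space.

d=229: √d = [15; 7,1,1,7,30] (ℓ=5, odd), read p_9/q_9
k=0  a_k=15  p_k/q_k = 15/1
…
k=5  a_k=30  p_k/q_k = 51527/3405
…
k=8  a_k=1  p_k/q_k = 776325/51301
k=9  a_k=7  p_k/q_k = 5848201/386460
fundamental: x₁=5848201, y₁=386460  (since 34201454936401 − 229·149351331600 = 1)

5848201 386460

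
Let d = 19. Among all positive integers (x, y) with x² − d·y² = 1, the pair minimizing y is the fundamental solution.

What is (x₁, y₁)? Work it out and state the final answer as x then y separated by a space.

170 39

[4; 2,1,3,1,2,8] for √19; ℓ=6 ⇒ convergent index 5
k=0  a_k=4  p_k/q_k = 4/1
k=1  a_k=2  p_k/q_k = 9/2
k=2  a_k=1  p_k/q_k = 13/3
k=3  a_k=3  p_k/q_k = 48/11
k=4  a_k=1  p_k/q_k = 61/14
k=5  a_k=2  p_k/q_k = 170/39
→ (170, 39).  Check: 170²=28900, 19·39²=28899, difference 1.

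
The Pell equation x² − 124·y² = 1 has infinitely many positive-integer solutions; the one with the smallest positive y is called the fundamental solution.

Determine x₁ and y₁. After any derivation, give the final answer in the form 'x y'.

√124 → a₀=11, period (7,2,1,1,1,…,2,7,22); ℓ=16 even so k=15
a_0=11:  p_0=11·1+0=11,  q_0=11·0+1=1
a_1=7:  p_1=7·11+1=78,  q_1=7·1+0=7
a_2=2:  p_2=2·78+11=167,  q_2=2·7+1=15
a_3=1:  p_3=1·167+78=245,  q_3=1·15+7=22
…
a_5=1:  p_5=1·412+245=657,  q_5=1·37+22=59
a_6=3:  p_6=3·657+412=2383,  q_6=3·59+37=214
a_7=1:  p_7=1·2383+657=3040,  q_7=1·214+59=273
a_8=4:  p_8=4·3040+2383=14543,  q_8=4·273+214=1306
…
a_10=3:  p_10=3·17583+14543=67292,  q_10=3·1579+1306=6043
a_11=1:  p_11=1·67292+17583=84875,  q_11=1·6043+1579=7622
a_12=1:  p_12=1·84875+67292=152167,  q_12=1·7622+6043=13665
a_13=1:  p_13=1·152167+84875=237042,  q_13=1·13665+7622=21287
a_14=2:  p_14=2·237042+152167=626251,  q_14=2·21287+13665=56239
a_15=7:  p_15=7·626251+237042=4620799,  q_15=7·56239+21287=414960
(x₁, y₁) = (4620799, 414960);  4620799² − 124·414960² = 1 ✓

4620799 414960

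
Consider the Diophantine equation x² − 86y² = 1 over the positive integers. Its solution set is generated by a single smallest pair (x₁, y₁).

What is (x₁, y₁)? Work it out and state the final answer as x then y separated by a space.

10405 1122

d=86: √d = [9; 3,1,1,1,8,1,1,1,3,18] (ℓ=10, even), read p_9/q_9
i=0: a=9 ⇒ p=9, q=1
i=1: a=3 ⇒ p=28, q=3
i=2: a=1 ⇒ p=37, q=4
i=3: a=1 ⇒ p=65, q=7
i=4: a=1 ⇒ p=102, q=11
i=5: a=8 ⇒ p=881, q=95
i=6: a=1 ⇒ p=983, q=106
i=7: a=1 ⇒ p=1864, q=201
i=8: a=1 ⇒ p=2847, q=307
i=9: a=3 ⇒ p=10405, q=1122
(x₁, y₁) = (10405, 1122);  10405² − 86·1122² = 1 ✓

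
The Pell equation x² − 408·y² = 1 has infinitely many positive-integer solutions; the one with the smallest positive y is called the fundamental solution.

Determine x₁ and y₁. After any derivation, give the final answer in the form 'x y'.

101 5

√408 → a₀=20, period (5,40); ℓ=2 even so k=1
a_0=20:  p_0=20·1+0=20,  q_0=20·0+1=1
a_1=5:  p_1=5·20+1=101,  q_1=5·1+0=5
→ (101, 5).  Check: 101²=10201, 408·5²=10200, difference 1.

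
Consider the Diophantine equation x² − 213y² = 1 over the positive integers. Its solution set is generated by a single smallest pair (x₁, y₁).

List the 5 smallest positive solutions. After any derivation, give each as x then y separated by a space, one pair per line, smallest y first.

[14; 1,1,2,6,1,8,1,6,2,1,1,28] for √213; ℓ=12 ⇒ convergent index 11
a_0=14:  p_0=14·1+0=14,  q_0=14·0+1=1
a_1=1:  p_1=1·14+1=15,  q_1=1·1+0=1
…
a_3=2:  p_3=2·29+15=73,  q_3=2·2+1=5
a_4=6:  p_4=6·73+29=467,  q_4=6·5+2=32
a_5=1:  p_5=1·467+73=540,  q_5=1·32+5=37
…
a_7=1:  p_7=1·4787+540=5327,  q_7=1·328+37=365
…
a_10=1:  p_10=1·78825+36749=115574,  q_10=1·5401+2518=7919
a_11=1:  p_11=1·115574+78825=194399,  q_11=1·7919+5401=13320
→ (194399, 13320).  Check: 194399²=37790971201, 213·13320²=37790971200, difference 1.
k=2:  x_2 = 194399·194399+213·13320·13320 = 75581942401,  y_2 = 194399·13320+13320·194399 = 5178789360
k=3:  x_3 = 194399·75581942401+213·13320·5178789360 = 29386108041429599,  y_3 = 194399·5178789360+13320·75581942401 = 2013502945575960
k=4:  x_4 = 194399·29386108041429599+213·13320·2013502945575960 = 11425260034216163289601,  y_4 = 194399·2013502945575960+13320·29386108041429599 = 782845918228863306720
k=5:  x_5 = 194399·11425260034216163289601+213·13320·782845918228863306720 = 4442118250753789746628859999,  y_5 = 194399·782845918228863306720+13320·11425260034216163289601 = 304368927313532092980546600

194399 13320
75581942401 5178789360
29386108041429599 2013502945575960
11425260034216163289601 782845918228863306720
4442118250753789746628859999 304368927313532092980546600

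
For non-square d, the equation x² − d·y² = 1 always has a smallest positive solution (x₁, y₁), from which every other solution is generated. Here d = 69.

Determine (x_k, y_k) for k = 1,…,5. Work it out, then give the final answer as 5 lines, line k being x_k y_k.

√69 = [8; 3,3,1,4,1,3,3,16, …], period ℓ=8 (even) → k=7
i=0: a=8 ⇒ p=8, q=1
i=1: a=3 ⇒ p=25, q=3
i=2: a=3 ⇒ p=83, q=10
i=3: a=1 ⇒ p=108, q=13
…
i=6: a=3 ⇒ p=2384, q=287
i=7: a=3 ⇒ p=7775, q=936
→ (7775, 936).  Check: 7775²=60450625, 69·936²=60450624, difference 1.
n=2: (7775,936)∘(7775,936) = (7775·7775+69·936·936, 7775·936+936·7775) = (120901249,14554800)
n=3: (120901249,14554800)∘(7775,936) = (7775·120901249+69·936·14554800, 7775·14554800+936·120901249) = (1880014414175,226327139064)
n=4: (1880014414175,226327139064)∘(7775,936) = (7775·1880014414175+69·936·226327139064, 7775·226327139064+936·1880014414175) = (29234224019520001,3519386997890400)
n=5: (29234224019520001,3519386997890400)∘(7775,936) = (7775·29234224019520001+69·936·3519386997890400, 7775·3519386997890400+936·29234224019520001) = (454592181623521601375,54726467590868580936)

7775 936
120901249 14554800
1880014414175 226327139064
29234224019520001 3519386997890400
454592181623521601375 54726467590868580936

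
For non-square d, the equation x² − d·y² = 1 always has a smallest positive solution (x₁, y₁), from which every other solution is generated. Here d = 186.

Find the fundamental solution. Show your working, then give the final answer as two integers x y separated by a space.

[13; 1,1,1,3,4,3,1,1,1,26] for √186; ℓ=10 ⇒ convergent index 9
a_0=13:  p_0=13·1+0=13,  q_0=13·0+1=1
a_1=1:  p_1=1·13+1=14,  q_1=1·1+0=1
…
a_7=1:  p_7=1·2073+641=2714,  q_7=1·152+47=199
a_8=1:  p_8=1·2714+2073=4787,  q_8=1·199+152=351
a_9=1:  p_9=1·4787+2714=7501,  q_9=1·351+199=550
→ (7501, 550).  Check: 7501²=56265001, 186·550²=56265000, difference 1.

7501 550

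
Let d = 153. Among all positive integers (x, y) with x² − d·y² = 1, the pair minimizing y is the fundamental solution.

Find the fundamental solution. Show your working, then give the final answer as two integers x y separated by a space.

2177 176

√153 → a₀=12, period (2,1,2,2,2,1,2,24); ℓ=8 even so k=7
step 0: (12, 1)  from 12·(1,0) + (0,1)
…
step 2: (37, 3)  from 1·(25,2) + (12,1)
…
step 6: (804, 65)  from 1·(569,46) + (235,19)
step 7: (2177, 176)  from 2·(804,65) + (569,46)
fundamental: x₁=2177, y₁=176  (since 4739329 − 153·30976 = 1)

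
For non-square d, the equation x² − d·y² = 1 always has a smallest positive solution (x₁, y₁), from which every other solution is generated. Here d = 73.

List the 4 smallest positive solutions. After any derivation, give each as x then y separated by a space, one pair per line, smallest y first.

[8; 1,1,5,5,1,1,16] for √73; ℓ=7 ⇒ convergent index 13
i=0: a=8 ⇒ p=8, q=1
…
i=3: a=5 ⇒ p=94, q=11
i=4: a=5 ⇒ p=487, q=57
…
i=10: a=5 ⇒ p=200767, q=23498
i=11: a=5 ⇒ p=1040241, q=121751
i=12: a=1 ⇒ p=1241008, q=145249
i=13: a=1 ⇒ p=2281249, q=267000
(x₁, y₁) = (2281249, 267000);  2281249² − 73·267000² = 1 ✓
(x_2, y_2) = (2281249·2281249 + 73·267000·267000, 2281249·267000 + 267000·2281249) = (10408194000001, 1218186966000)
(x_3, y_3) = (2281249·10408194000001 + 73·267000·1218186966000, 2281249·1218186966000 + 267000·10408194000001) = (47487364308614281249, 5557975596000801000)
(x_4, y_4) = (2281249·47487364308614281249 + 73·267000·5557975596000801000, 2281249·5557975596000801000 + 267000·47487364308614281249) = (216661004683313632776000001, 25358252540801244373932000)

2281249 267000
10408194000001 1218186966000
47487364308614281249 5557975596000801000
216661004683313632776000001 25358252540801244373932000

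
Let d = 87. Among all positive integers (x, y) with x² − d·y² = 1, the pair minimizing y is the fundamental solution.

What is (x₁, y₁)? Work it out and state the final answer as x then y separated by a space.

28 3

√87 → a₀=9, period (3,18); ℓ=2 even so k=1
step 0: (9, 1)  from 9·(1,0) + (0,1)
step 1: (28, 3)  from 3·(9,1) + (1,0)
→ (28, 3).  Check: 28²=784, 87·3²=783, difference 1.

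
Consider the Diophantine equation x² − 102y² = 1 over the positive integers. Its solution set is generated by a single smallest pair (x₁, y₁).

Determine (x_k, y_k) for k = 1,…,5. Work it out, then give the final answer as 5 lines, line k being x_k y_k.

√102 → a₀=10, period (10,20); ℓ=2 even so k=1
a_0=10:  p_0=10·1+0=10,  q_0=10·0+1=1
a_1=10:  p_1=10·10+1=101,  q_1=10·1+0=10
(x₁, y₁) = (101, 10);  101² − 102·10² = 1 ✓
(101+10√102)^2 = 20401 + 2020√102
(101+10√102)^3 = 4120901 + 408030√102
(101+10√102)^4 = 832401601 + 82420040√102
(101+10√102)^5 = 168141002501 + 16648440050√102

101 10
20401 2020
4120901 408030
832401601 82420040
168141002501 16648440050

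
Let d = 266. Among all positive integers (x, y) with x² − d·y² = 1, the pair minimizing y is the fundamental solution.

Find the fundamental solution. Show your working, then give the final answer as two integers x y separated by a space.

685 42

√266 = [16; 3,4,3,32, …], period ℓ=4 (even) → k=3
step 0: (16, 1)  from 16·(1,0) + (0,1)
…
step 2: (212, 13)  from 4·(49,3) + (16,1)
step 3: (685, 42)  from 3·(212,13) + (49,3)
→ (685, 42).  Check: 685²=469225, 266·42²=469224, difference 1.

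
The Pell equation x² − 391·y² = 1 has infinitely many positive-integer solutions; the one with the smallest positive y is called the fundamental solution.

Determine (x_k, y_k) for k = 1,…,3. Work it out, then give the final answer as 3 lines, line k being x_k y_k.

√391 = [19; 1,3,2,2,1,…,3,1,38, …], period ℓ=16 (even) → k=15
i=0: a=19 ⇒ p=19, q=1
i=1: a=1 ⇒ p=20, q=1
i=2: a=3 ⇒ p=79, q=4
i=3: a=2 ⇒ p=178, q=9
i=4: a=2 ⇒ p=435, q=22
i=5: a=1 ⇒ p=613, q=31
i=6: a=1 ⇒ p=1048, q=53
…
i=8: a=19 ⇒ p=52519, q=2656
…
i=11: a=1 ⇒ p=268013, q=13554
i=12: a=2 ⇒ p=696292, q=35213
i=13: a=2 ⇒ p=1660597, q=83980
i=14: a=3 ⇒ p=5678083, q=287153
i=15: a=1 ⇒ p=7338680, q=371133
fundamental: x₁=7338680, y₁=371133  (since 53856224142400 − 391·137739703689 = 1)
(x_2, y_2) = (7338680·7338680 + 391·371133·371133, 7338680·371133 + 371133·7338680) = (107712448284799, 5447252648880)
(x_3, y_3) = (7338680·107712448284799 + 391·371133·5447252648880, 7338680·5447252648880 + 371133·107712448284799) = (1580934379957370111960, 79951288138564985667)

7338680 371133
107712448284799 5447252648880
1580934379957370111960 79951288138564985667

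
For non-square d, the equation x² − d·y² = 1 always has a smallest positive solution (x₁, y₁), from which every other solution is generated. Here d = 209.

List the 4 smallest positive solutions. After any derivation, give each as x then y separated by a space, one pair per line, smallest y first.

d=209: √d = [14; 2,5,3,2,3,5,2,28] (ℓ=8, even), read p_7/q_7
step 0: (14, 1)  from 14·(1,0) + (0,1)
step 1: (29, 2)  from 2·(14,1) + (1,0)
step 2: (159, 11)  from 5·(29,2) + (14,1)
step 3: (506, 35)  from 3·(159,11) + (29,2)
…
step 6: (21266, 1471)  from 5·(4019,278) + (1171,81)
step 7: (46551, 3220)  from 2·(21266,1471) + (4019,278)
(x₁, y₁) = (46551, 3220);  46551² − 209·3220² = 1 ✓
(46551+3220√209)^2 = 4333991201 + 299788440√209
(46551+3220√209)^3 = 403503248748951 + 27910903337660√209
(46551+3220√209)^4 = 37566959460690844801 + 2598560922243032880√209

46551 3220
4333991201 299788440
403503248748951 27910903337660
37566959460690844801 2598560922243032880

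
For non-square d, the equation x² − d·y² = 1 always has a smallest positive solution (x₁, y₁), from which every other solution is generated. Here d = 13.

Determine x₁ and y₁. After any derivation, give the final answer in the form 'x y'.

√13 → a₀=3, period (1,1,1,1,6); ℓ=5 odd so k=9
k=0  a_k=3  p_k/q_k = 3/1
k=1  a_k=1  p_k/q_k = 4/1
…
k=3  a_k=1  p_k/q_k = 11/3
…
k=5  a_k=6  p_k/q_k = 119/33
k=6  a_k=1  p_k/q_k = 137/38
…
k=8  a_k=1  p_k/q_k = 393/109
k=9  a_k=1  p_k/q_k = 649/180
→ (649, 180).  Check: 649²=421201, 13·180²=421200, difference 1.

649 180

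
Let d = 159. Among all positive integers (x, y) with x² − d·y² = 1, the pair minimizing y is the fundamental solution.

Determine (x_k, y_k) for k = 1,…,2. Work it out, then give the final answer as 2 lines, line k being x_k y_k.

1324 105
3505951 278040

√159 → a₀=12, period (1,1,1,1,3,1,1,1,1,24); ℓ=10 even so k=9
k=0  a_k=12  p_k/q_k = 12/1
…
k=2  a_k=1  p_k/q_k = 25/2
…
k=4  a_k=1  p_k/q_k = 63/5
k=5  a_k=3  p_k/q_k = 227/18
…
k=8  a_k=1  p_k/q_k = 807/64
k=9  a_k=1  p_k/q_k = 1324/105
→ (1324, 105).  Check: 1324²=1752976, 159·105²=1752975, difference 1.
k=2:  x_2 = 1324·1324+159·105·105 = 3505951,  y_2 = 1324·105+105·1324 = 278040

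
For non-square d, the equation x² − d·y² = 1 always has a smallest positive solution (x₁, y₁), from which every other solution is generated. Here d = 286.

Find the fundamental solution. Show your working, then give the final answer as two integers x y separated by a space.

561835 33222

d=286: √d = [16; 1,10,3,3,2,3,3,10,1,32] (ℓ=10, even), read p_9/q_9
k=0  a_k=16  p_k/q_k = 16/1
k=1  a_k=1  p_k/q_k = 17/1
…
k=5  a_k=2  p_k/q_k = 4397/260
k=6  a_k=3  p_k/q_k = 15102/893
k=7  a_k=3  p_k/q_k = 49703/2939
k=8  a_k=10  p_k/q_k = 512132/30283
k=9  a_k=1  p_k/q_k = 561835/33222
(x₁, y₁) = (561835, 33222);  561835² − 286·33222² = 1 ✓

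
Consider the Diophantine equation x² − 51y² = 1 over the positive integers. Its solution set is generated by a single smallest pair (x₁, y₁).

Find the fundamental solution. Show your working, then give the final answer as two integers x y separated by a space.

[7; 7,14] for √51; ℓ=2 ⇒ convergent index 1
k=0  a_k=7  p_k/q_k = 7/1
k=1  a_k=7  p_k/q_k = 50/7
fundamental: x₁=50, y₁=7  (since 2500 − 51·49 = 1)

50 7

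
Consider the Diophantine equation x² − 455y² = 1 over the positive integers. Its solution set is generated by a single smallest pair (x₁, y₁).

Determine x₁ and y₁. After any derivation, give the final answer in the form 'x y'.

64 3

√455 = [21; 3,42, …], period ℓ=2 (even) → k=1
a_0=21:  p_0=21·1+0=21,  q_0=21·0+1=1
a_1=3:  p_1=3·21+1=64,  q_1=3·1+0=3
→ (64, 3).  Check: 64²=4096, 455·3²=4095, difference 1.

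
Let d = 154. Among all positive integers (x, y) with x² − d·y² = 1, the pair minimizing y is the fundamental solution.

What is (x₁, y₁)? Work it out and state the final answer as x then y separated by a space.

21295 1716

[12; 2,2,3,1,2,1,3,2,2,24] for √154; ℓ=10 ⇒ convergent index 9
a_0=12:  p_0=12·1+0=12,  q_0=12·0+1=1
a_1=2:  p_1=2·12+1=25,  q_1=2·1+0=2
a_2=2:  p_2=2·25+12=62,  q_2=2·2+1=5
a_3=3:  p_3=3·62+25=211,  q_3=3·5+2=17
a_4=1:  p_4=1·211+62=273,  q_4=1·17+5=22
a_5=2:  p_5=2·273+211=757,  q_5=2·22+17=61
…
a_7=3:  p_7=3·1030+757=3847,  q_7=3·83+61=310
a_8=2:  p_8=2·3847+1030=8724,  q_8=2·310+83=703
a_9=2:  p_9=2·8724+3847=21295,  q_9=2·703+310=1716
→ (21295, 1716).  Check: 21295²=453477025, 154·1716²=453477024, difference 1.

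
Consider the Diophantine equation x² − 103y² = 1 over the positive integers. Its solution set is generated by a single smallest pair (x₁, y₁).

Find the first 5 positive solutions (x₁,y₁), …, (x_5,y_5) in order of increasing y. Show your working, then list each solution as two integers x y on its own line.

227528 22419
103537981567 10201900464
47115579739725224 4642436017523565
21440227253936863550977 2112568364380001494176
9756504053220377800313664488 961336909616663523916230291

√103 = [10; 6,1,2,1,1,9,1,1,2,1,6,20, …], period ℓ=12 (even) → k=11
i=0: a=10 ⇒ p=10, q=1
…
i=3: a=2 ⇒ p=203, q=20
i=4: a=1 ⇒ p=274, q=27
i=5: a=1 ⇒ p=477, q=47
i=6: a=9 ⇒ p=4567, q=450
…
i=10: a=1 ⇒ p=33877, q=3338
i=11: a=6 ⇒ p=227528, q=22419
(x₁, y₁) = (227528, 22419);  227528² − 103·22419² = 1 ✓
k=2:  x_2 = 227528·227528+103·22419·22419 = 103537981567,  y_2 = 227528·22419+22419·227528 = 10201900464
k=3:  x_3 = 227528·103537981567+103·22419·10201900464 = 47115579739725224,  y_3 = 227528·10201900464+22419·103537981567 = 4642436017523565
k=4:  x_4 = 227528·47115579739725224+103·22419·4642436017523565 = 21440227253936863550977,  y_4 = 227528·4642436017523565+22419·47115579739725224 = 2112568364380001494176
k=5:  x_5 = 227528·21440227253936863550977+103·22419·2112568364380001494176 = 9756504053220377800313664488,  y_5 = 227528·2112568364380001494176+22419·21440227253936863550977 = 961336909616663523916230291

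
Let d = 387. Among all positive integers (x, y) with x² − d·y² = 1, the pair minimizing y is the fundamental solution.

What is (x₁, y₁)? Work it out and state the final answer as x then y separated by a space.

3482 177

√387 → a₀=19, period (1,2,19,2,1,38); ℓ=6 even so k=5
i=0: a=19 ⇒ p=19, q=1
…
i=3: a=19 ⇒ p=1141, q=58
i=4: a=2 ⇒ p=2341, q=119
i=5: a=1 ⇒ p=3482, q=177
→ (3482, 177).  Check: 3482²=12124324, 387·177²=12124323, difference 1.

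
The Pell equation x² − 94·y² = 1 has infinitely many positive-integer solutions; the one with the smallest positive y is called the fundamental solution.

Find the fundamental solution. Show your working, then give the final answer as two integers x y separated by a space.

2143295 221064

√94 → a₀=9, period (1,2,3,1,1,…,2,1,18); ℓ=16 even so k=15
i=0: a=9 ⇒ p=9, q=1
…
i=6: a=5 ⇒ p=1241, q=128
…
i=8: a=8 ⇒ p=12953, q=1336
…
i=10: a=5 ⇒ p=85038, q=8771
i=11: a=1 ⇒ p=99455, q=10258
…
i=14: a=2 ⇒ p=1490361, q=153719
i=15: a=1 ⇒ p=2143295, q=221064
→ (2143295, 221064).  Check: 2143295²=4593713457025, 94·221064²=4593713457024, difference 1.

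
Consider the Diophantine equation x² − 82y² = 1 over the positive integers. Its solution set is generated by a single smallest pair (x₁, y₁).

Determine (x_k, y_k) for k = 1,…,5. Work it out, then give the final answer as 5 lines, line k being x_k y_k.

163 18
53137 5868
17322499 1912950
5647081537 623615832
1840931258563 203296848282

[9; 18] for √82; ℓ=1 ⇒ convergent index 1
a_0=9:  p_0=9·1+0=9,  q_0=9·0+1=1
a_1=18:  p_1=18·9+1=163,  q_1=18·1+0=18
(x₁, y₁) = (163, 18);  163² − 82·18² = 1 ✓
k=2:  x_2 = 163·163+82·18·18 = 53137,  y_2 = 163·18+18·163 = 5868
k=3:  x_3 = 163·53137+82·18·5868 = 17322499,  y_3 = 163·5868+18·53137 = 1912950
k=4:  x_4 = 163·17322499+82·18·1912950 = 5647081537,  y_4 = 163·1912950+18·17322499 = 623615832
k=5:  x_5 = 163·5647081537+82·18·623615832 = 1840931258563,  y_5 = 163·623615832+18·5647081537 = 203296848282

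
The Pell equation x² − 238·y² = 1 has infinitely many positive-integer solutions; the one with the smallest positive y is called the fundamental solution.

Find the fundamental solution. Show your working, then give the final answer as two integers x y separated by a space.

d=238: √d = [15; 2,2,1,14,1,2,2,30] (ℓ=8, even), read p_7/q_7
k=0  a_k=15  p_k/q_k = 15/1
k=1  a_k=2  p_k/q_k = 31/2
…
k=6  a_k=2  p_k/q_k = 4983/323
k=7  a_k=2  p_k/q_k = 11663/756
fundamental: x₁=11663, y₁=756  (since 136025569 − 238·571536 = 1)

11663 756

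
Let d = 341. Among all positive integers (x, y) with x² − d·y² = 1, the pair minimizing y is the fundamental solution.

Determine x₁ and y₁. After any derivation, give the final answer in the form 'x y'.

d=341: √d = [18; 2,6,1,8,2,…,6,2,36] (ℓ=14, even), read p_13/q_13
k=0  a_k=18  p_k/q_k = 18/1
…
k=6  a_k=1  p_k/q_k = 7645/414
…
k=10  a_k=8  p_k/q_k = 641940/34763
…
k=12  a_k=6  p_k/q_k = 4953942/268271
k=13  a_k=2  p_k/q_k = 10626551/575460
fundamental: x₁=10626551, y₁=575460  (since 112923586155601 − 341·331154211600 = 1)

10626551 575460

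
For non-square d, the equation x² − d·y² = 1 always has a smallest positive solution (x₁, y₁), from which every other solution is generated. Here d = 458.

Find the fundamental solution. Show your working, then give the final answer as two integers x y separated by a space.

22899 1070

d=458: √d = [21; 2,2,42] (ℓ=3, odd), read p_5/q_5
k=0  a_k=21  p_k/q_k = 21/1
…
k=4  a_k=2  p_k/q_k = 9181/429
k=5  a_k=2  p_k/q_k = 22899/1070
fundamental: x₁=22899, y₁=1070  (since 524364201 − 458·1144900 = 1)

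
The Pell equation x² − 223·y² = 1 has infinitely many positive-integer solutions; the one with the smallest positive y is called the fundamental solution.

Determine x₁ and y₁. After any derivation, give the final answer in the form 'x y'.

224 15

√223 → a₀=14, period (1,13,1,28); ℓ=4 even so k=3
step 0: (14, 1)  from 14·(1,0) + (0,1)
step 1: (15, 1)  from 1·(14,1) + (1,0)
step 2: (209, 14)  from 13·(15,1) + (14,1)
step 3: (224, 15)  from 1·(209,14) + (15,1)
fundamental: x₁=224, y₁=15  (since 50176 − 223·225 = 1)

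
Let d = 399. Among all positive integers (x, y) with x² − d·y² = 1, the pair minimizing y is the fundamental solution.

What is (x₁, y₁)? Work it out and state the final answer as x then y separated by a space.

20 1

d=399: √d = [19; 1,38] (ℓ=2, even), read p_1/q_1
k=0  a_k=19  p_k/q_k = 19/1
k=1  a_k=1  p_k/q_k = 20/1
fundamental: x₁=20, y₁=1  (since 400 − 399·1 = 1)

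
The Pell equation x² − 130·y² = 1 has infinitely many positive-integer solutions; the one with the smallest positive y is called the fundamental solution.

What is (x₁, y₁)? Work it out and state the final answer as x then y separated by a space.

√130 = [11; 2,2,22, …], period ℓ=3 (odd) → k=5
step 0: (11, 1)  from 11·(1,0) + (0,1)
…
step 4: (2611, 229)  from 2·(1277,112) + (57,5)
step 5: (6499, 570)  from 2·(2611,229) + (1277,112)
fundamental: x₁=6499, y₁=570  (since 42237001 − 130·324900 = 1)

6499 570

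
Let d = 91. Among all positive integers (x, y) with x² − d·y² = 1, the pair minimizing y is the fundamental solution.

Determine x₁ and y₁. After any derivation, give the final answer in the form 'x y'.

d=91: √d = [9; 1,1,5,1,5,1,1,18] (ℓ=8, even), read p_7/q_7
a_0=9:  p_0=9·1+0=9,  q_0=9·0+1=1
…
a_3=5:  p_3=5·19+10=105,  q_3=5·2+1=11
…
a_6=1:  p_6=1·725+124=849,  q_6=1·76+13=89
a_7=1:  p_7=1·849+725=1574,  q_7=1·89+76=165
→ (1574, 165).  Check: 1574²=2477476, 91·165²=2477475, difference 1.

1574 165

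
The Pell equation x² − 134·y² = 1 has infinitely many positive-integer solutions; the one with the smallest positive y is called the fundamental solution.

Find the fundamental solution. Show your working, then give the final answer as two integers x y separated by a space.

√134 → a₀=11, period (1,1,2,1,3,…,1,1,22); ℓ=14 even so k=13
k=0  a_k=11  p_k/q_k = 11/1
…
k=3  a_k=2  p_k/q_k = 58/5
…
k=5  a_k=3  p_k/q_k = 301/26
…
k=7  a_k=10  p_k/q_k = 4121/356
…
k=9  a_k=3  p_k/q_k = 17630/1523
…
k=12  a_k=1  p_k/q_k = 84029/7259
k=13  a_k=1  p_k/q_k = 145925/12606
(x₁, y₁) = (145925, 12606);  145925² − 134·12606² = 1 ✓

145925 12606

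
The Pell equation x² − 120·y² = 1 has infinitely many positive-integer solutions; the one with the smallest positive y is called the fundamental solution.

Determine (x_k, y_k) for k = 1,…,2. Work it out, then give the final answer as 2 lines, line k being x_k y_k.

11 1
241 22

[10; 1,20] for √120; ℓ=2 ⇒ convergent index 1
i=0: a=10 ⇒ p=10, q=1
i=1: a=1 ⇒ p=11, q=1
(x₁, y₁) = (11, 1);  11² − 120·1² = 1 ✓
(11+1√120)^2 = 241 + 22√120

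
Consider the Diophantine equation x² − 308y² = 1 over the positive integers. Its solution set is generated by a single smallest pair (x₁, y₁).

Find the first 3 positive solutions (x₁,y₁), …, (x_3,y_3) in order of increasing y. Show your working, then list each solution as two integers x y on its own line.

√308 = [17; 1,1,4,1,1,34, …], period ℓ=6 (even) → k=5
a_0=17:  p_0=17·1+0=17,  q_0=17·0+1=1
a_1=1:  p_1=1·17+1=18,  q_1=1·1+0=1
a_2=1:  p_2=1·18+17=35,  q_2=1·1+1=2
…
a_4=1:  p_4=1·158+35=193,  q_4=1·9+2=11
a_5=1:  p_5=1·193+158=351,  q_5=1·11+9=20
(x₁, y₁) = (351, 20);  351² − 308·20² = 1 ✓
(x_2, y_2) = (351·351 + 308·20·20, 351·20 + 20·351) = (246401, 14040)
(x_3, y_3) = (351·246401 + 308·20·14040, 351·14040 + 20·246401) = (172973151, 9856060)

351 20
246401 14040
172973151 9856060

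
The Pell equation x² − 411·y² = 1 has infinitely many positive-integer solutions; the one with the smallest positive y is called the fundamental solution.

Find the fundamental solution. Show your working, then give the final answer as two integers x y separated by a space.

49730 2453

d=411: √d = [20; 3,1,1,1,19,1,1,1,3,40] (ℓ=10, even), read p_9/q_9
a_0=20:  p_0=20·1+0=20,  q_0=20·0+1=1
a_1=3:  p_1=3·20+1=61,  q_1=3·1+0=3
…
a_3=1:  p_3=1·81+61=142,  q_3=1·4+3=7
…
a_6=1:  p_6=1·4379+223=4602,  q_6=1·216+11=227
…
a_8=1:  p_8=1·8981+4602=13583,  q_8=1·443+227=670
a_9=3:  p_9=3·13583+8981=49730,  q_9=3·670+443=2453
→ (49730, 2453).  Check: 49730²=2473072900, 411·2453²=2473072899, difference 1.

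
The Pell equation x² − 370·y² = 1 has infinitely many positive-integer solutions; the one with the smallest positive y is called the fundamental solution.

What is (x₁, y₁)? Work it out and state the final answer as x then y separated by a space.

213859 11118

√370 → a₀=19, period (4,4,38); ℓ=3 odd so k=5
step 0: (19, 1)  from 19·(1,0) + (0,1)
…
step 3: (12503, 650)  from 38·(327,17) + (77,4)
step 4: (50339, 2617)  from 4·(12503,650) + (327,17)
step 5: (213859, 11118)  from 4·(50339,2617) + (12503,650)
→ (213859, 11118).  Check: 213859²=45735671881, 370·11118²=45735671880, difference 1.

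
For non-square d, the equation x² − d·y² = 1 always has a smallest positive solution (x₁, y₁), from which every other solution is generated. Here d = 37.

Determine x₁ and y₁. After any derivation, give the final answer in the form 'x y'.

[6; 12] for √37; ℓ=1 ⇒ convergent index 1
a_0=6:  p_0=6·1+0=6,  q_0=6·0+1=1
a_1=12:  p_1=12·6+1=73,  q_1=12·1+0=12
fundamental: x₁=73, y₁=12  (since 5329 − 37·144 = 1)

73 12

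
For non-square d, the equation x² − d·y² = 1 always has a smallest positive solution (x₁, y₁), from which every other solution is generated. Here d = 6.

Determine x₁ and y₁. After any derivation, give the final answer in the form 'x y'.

5 2

√6 → a₀=2, period (2,4); ℓ=2 even so k=1
a_0=2:  p_0=2·1+0=2,  q_0=2·0+1=1
a_1=2:  p_1=2·2+1=5,  q_1=2·1+0=2
→ (5, 2).  Check: 5²=25, 6·2²=24, difference 1.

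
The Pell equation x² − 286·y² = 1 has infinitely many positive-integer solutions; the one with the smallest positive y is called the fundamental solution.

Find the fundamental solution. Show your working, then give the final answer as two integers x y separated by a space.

[16; 1,10,3,3,2,3,3,10,1,32] for √286; ℓ=10 ⇒ convergent index 9
step 0: (16, 1)  from 16·(1,0) + (0,1)
step 1: (17, 1)  from 1·(16,1) + (1,0)
step 2: (186, 11)  from 10·(17,1) + (16,1)
step 3: (575, 34)  from 3·(186,11) + (17,1)
step 4: (1911, 113)  from 3·(575,34) + (186,11)
step 5: (4397, 260)  from 2·(1911,113) + (575,34)
…
step 7: (49703, 2939)  from 3·(15102,893) + (4397,260)
step 8: (512132, 30283)  from 10·(49703,2939) + (15102,893)
step 9: (561835, 33222)  from 1·(512132,30283) + (49703,2939)
→ (561835, 33222).  Check: 561835²=315658567225, 286·33222²=315658567224, difference 1.

561835 33222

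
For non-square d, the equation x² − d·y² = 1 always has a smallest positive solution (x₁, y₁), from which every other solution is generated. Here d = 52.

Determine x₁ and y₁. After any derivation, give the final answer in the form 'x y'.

√52 → a₀=7, period (4,1,2,1,4,14); ℓ=6 even so k=5
k=0  a_k=7  p_k/q_k = 7/1
k=1  a_k=4  p_k/q_k = 29/4
…
k=4  a_k=1  p_k/q_k = 137/19
k=5  a_k=4  p_k/q_k = 649/90
→ (649, 90).  Check: 649²=421201, 52·90²=421200, difference 1.

649 90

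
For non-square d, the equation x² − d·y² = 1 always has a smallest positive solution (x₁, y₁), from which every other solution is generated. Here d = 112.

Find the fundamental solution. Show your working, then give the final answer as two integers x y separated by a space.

[10; 1,1,2,1,1,20] for √112; ℓ=6 ⇒ convergent index 5
i=0: a=10 ⇒ p=10, q=1
i=1: a=1 ⇒ p=11, q=1
…
i=3: a=2 ⇒ p=53, q=5
i=4: a=1 ⇒ p=74, q=7
i=5: a=1 ⇒ p=127, q=12
→ (127, 12).  Check: 127²=16129, 112·12²=16128, difference 1.

127 12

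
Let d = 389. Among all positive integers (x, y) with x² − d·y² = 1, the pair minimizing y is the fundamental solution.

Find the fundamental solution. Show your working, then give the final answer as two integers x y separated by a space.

d=389: √d = [19; 1,2,1,1,1,1,2,1,38] (ℓ=9, odd), read p_17/q_17
i=0: a=19 ⇒ p=19, q=1
i=1: a=1 ⇒ p=20, q=1
i=2: a=2 ⇒ p=59, q=3
i=3: a=1 ⇒ p=79, q=4
i=4: a=1 ⇒ p=138, q=7
…
i=6: a=1 ⇒ p=355, q=18
i=7: a=2 ⇒ p=927, q=47
i=8: a=1 ⇒ p=1282, q=65
i=9: a=38 ⇒ p=49643, q=2517
i=10: a=1 ⇒ p=50925, q=2582
…
i=12: a=1 ⇒ p=202418, q=10263
i=13: a=1 ⇒ p=353911, q=17944
…
i=16: a=2 ⇒ p=2376809, q=120509
i=17: a=1 ⇒ p=3287049, q=166660
→ (3287049, 166660).  Check: 3287049²=10804691128401, 389·166660²=10804691128400, difference 1.

3287049 166660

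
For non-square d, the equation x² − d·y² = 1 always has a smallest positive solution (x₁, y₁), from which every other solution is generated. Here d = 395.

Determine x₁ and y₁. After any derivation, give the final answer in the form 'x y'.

√395 = [19; 1,6,1,38, …], period ℓ=4 (even) → k=3
i=0: a=19 ⇒ p=19, q=1
…
i=2: a=6 ⇒ p=139, q=7
i=3: a=1 ⇒ p=159, q=8
→ (159, 8).  Check: 159²=25281, 395·8²=25280, difference 1.

159 8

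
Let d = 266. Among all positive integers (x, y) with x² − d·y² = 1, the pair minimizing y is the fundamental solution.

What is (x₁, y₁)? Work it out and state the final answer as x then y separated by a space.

685 42

√266 → a₀=16, period (3,4,3,32); ℓ=4 even so k=3
step 0: (16, 1)  from 16·(1,0) + (0,1)
step 1: (49, 3)  from 3·(16,1) + (1,0)
step 2: (212, 13)  from 4·(49,3) + (16,1)
step 3: (685, 42)  from 3·(212,13) + (49,3)
(x₁, y₁) = (685, 42);  685² − 266·42² = 1 ✓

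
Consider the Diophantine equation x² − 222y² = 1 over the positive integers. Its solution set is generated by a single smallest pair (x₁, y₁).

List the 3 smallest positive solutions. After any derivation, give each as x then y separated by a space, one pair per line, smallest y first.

√222 → a₀=14, period (1,8,1,28); ℓ=4 even so k=3
step 0: (14, 1)  from 14·(1,0) + (0,1)
step 1: (15, 1)  from 1·(14,1) + (1,0)
step 2: (134, 9)  from 8·(15,1) + (14,1)
step 3: (149, 10)  from 1·(134,9) + (15,1)
(x₁, y₁) = (149, 10);  149² − 222·10² = 1 ✓
(149+10√222)^2 = 44401 + 2980√222
(149+10√222)^3 = 13231349 + 888030√222

149 10
44401 2980
13231349 888030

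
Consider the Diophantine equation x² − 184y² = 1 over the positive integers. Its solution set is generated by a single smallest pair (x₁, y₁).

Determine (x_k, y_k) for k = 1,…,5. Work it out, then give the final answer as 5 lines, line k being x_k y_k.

√184 = [13; 1,1,3,2,1,2,1,2,3,1,1,26, …], period ℓ=12 (even) → k=11
a_0=13:  p_0=13·1+0=13,  q_0=13·0+1=1
…
a_3=3:  p_3=3·27+14=95,  q_3=3·2+1=7
…
a_5=1:  p_5=1·217+95=312,  q_5=1·16+7=23
a_6=2:  p_6=2·312+217=841,  q_6=2·23+16=62
…
a_9=3:  p_9=3·3147+1153=10594,  q_9=3·232+85=781
a_10=1:  p_10=1·10594+3147=13741,  q_10=1·781+232=1013
a_11=1:  p_11=1·13741+10594=24335,  q_11=1·1013+781=1794
(x₁, y₁) = (24335, 1794);  24335² − 184·1794² = 1 ✓
n=2: (24335,1794)∘(24335,1794) = (24335·24335+184·1794·1794, 24335·1794+1794·24335) = (1184384449,87313980)
n=3: (1184384449,87313980)∘(24335,1794) = (24335·1184384449+184·1794·87313980, 24335·87313980+1794·1184384449) = (57643991108495,4249571404806)
n=4: (57643991108495,4249571404806)∘(24335,1794) = (24335·57643991108495+184·1794·4249571404806, 24335·4249571404806+1794·57643991108495) = (2805533046066067201,206826640184594040)
n=5: (2805533046066067201,206826640184594040)∘(24335,1794) = (24335·2805533046066067201+184·1794·206826640184594040, 24335·206826640184594040+1794·2805533046066067201) = (136545293294391499564175,10066252573534620521994)

24335 1794
1184384449 87313980
57643991108495 4249571404806
2805533046066067201 206826640184594040
136545293294391499564175 10066252573534620521994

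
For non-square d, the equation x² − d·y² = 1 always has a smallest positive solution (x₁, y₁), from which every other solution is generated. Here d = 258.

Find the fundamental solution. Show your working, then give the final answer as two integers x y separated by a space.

257 16

√258 = [16; 16,32, …], period ℓ=2 (even) → k=1
k=0  a_k=16  p_k/q_k = 16/1
k=1  a_k=16  p_k/q_k = 257/16
→ (257, 16).  Check: 257²=66049, 258·16²=66048, difference 1.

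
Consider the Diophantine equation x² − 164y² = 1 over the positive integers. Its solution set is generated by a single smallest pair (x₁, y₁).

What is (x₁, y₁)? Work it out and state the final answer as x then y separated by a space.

2049 160

√164 = [12; 1,4,6,4,1,24, …], period ℓ=6 (even) → k=5
k=0  a_k=12  p_k/q_k = 12/1
…
k=3  a_k=6  p_k/q_k = 397/31
k=4  a_k=4  p_k/q_k = 1652/129
k=5  a_k=1  p_k/q_k = 2049/160
(x₁, y₁) = (2049, 160);  2049² − 164·160² = 1 ✓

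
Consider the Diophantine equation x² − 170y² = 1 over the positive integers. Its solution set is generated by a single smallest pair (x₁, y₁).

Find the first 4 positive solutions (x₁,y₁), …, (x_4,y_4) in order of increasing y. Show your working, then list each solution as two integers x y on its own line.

d=170: √d = [13; 26] (ℓ=1, odd), read p_1/q_1
a_0=13:  p_0=13·1+0=13,  q_0=13·0+1=1
a_1=26:  p_1=26·13+1=339,  q_1=26·1+0=26
fundamental: x₁=339, y₁=26  (since 114921 − 170·676 = 1)
k=2:  x_2 = 339·339+170·26·26 = 229841,  y_2 = 339·26+26·339 = 17628
k=3:  x_3 = 339·229841+170·26·17628 = 155831859,  y_3 = 339·17628+26·229841 = 11951758
k=4:  x_4 = 339·155831859+170·26·11951758 = 105653770561,  y_4 = 339·11951758+26·155831859 = 8103274296

339 26
229841 17628
155831859 11951758
105653770561 8103274296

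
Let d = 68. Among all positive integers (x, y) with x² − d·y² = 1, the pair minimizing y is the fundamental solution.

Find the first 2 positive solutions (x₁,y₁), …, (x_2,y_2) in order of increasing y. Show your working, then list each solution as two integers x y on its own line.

33 4
2177 264

[8; 4,16] for √68; ℓ=2 ⇒ convergent index 1
k=0  a_k=8  p_k/q_k = 8/1
k=1  a_k=4  p_k/q_k = 33/4
→ (33, 4).  Check: 33²=1089, 68·4²=1088, difference 1.
n=2: (33,4)∘(33,4) = (33·33+68·4·4, 33·4+4·33) = (2177,264)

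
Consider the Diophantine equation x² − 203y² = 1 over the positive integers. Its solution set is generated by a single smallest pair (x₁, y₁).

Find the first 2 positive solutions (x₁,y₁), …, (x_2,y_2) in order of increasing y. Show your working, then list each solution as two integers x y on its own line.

[14; 4,28] for √203; ℓ=2 ⇒ convergent index 1
step 0: (14, 1)  from 14·(1,0) + (0,1)
step 1: (57, 4)  from 4·(14,1) + (1,0)
fundamental: x₁=57, y₁=4  (since 3249 − 203·16 = 1)
n=2: (57,4)∘(57,4) = (57·57+203·4·4, 57·4+4·57) = (6497,456)

57 4
6497 456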